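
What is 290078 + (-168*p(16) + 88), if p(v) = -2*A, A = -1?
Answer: 289830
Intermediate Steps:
p(v) = 2 (p(v) = -2*(-1) = 2)
290078 + (-168*p(16) + 88) = 290078 + (-168*2 + 88) = 290078 + (-336 + 88) = 290078 - 248 = 289830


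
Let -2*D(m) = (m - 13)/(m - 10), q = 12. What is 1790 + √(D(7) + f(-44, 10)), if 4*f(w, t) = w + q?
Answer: 1790 + 3*I ≈ 1790.0 + 3.0*I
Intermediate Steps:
D(m) = -(-13 + m)/(2*(-10 + m)) (D(m) = -(m - 13)/(2*(m - 10)) = -(-13 + m)/(2*(-10 + m)))
f(w, t) = 3 + w/4 (f(w, t) = (w + 12)/4 = (12 + w)/4 = 3 + w/4)
1790 + √(D(7) + f(-44, 10)) = 1790 + √((13 - 1*7)/(2*(-10 + 7)) + (3 + (¼)*(-44))) = 1790 + √((½)*(13 - 7)/(-3) + (3 - 11)) = 1790 + √((½)*(-⅓)*6 - 8) = 1790 + √(-1 - 8) = 1790 + √(-9) = 1790 + 3*I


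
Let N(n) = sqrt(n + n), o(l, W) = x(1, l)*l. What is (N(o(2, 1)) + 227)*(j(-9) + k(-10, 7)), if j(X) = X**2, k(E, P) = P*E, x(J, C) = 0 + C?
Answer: 2497 + 22*sqrt(2) ≈ 2528.1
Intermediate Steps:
x(J, C) = C
k(E, P) = E*P
o(l, W) = l**2 (o(l, W) = l*l = l**2)
N(n) = sqrt(2)*sqrt(n) (N(n) = sqrt(2*n) = sqrt(2)*sqrt(n))
(N(o(2, 1)) + 227)*(j(-9) + k(-10, 7)) = (sqrt(2)*sqrt(2**2) + 227)*((-9)**2 - 10*7) = (sqrt(2)*sqrt(4) + 227)*(81 - 70) = (sqrt(2)*2 + 227)*11 = (2*sqrt(2) + 227)*11 = (227 + 2*sqrt(2))*11 = 2497 + 22*sqrt(2)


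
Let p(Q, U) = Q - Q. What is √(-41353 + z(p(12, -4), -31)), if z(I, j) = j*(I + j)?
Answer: 6*I*√1122 ≈ 200.98*I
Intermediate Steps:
p(Q, U) = 0
√(-41353 + z(p(12, -4), -31)) = √(-41353 - 31*(0 - 31)) = √(-41353 - 31*(-31)) = √(-41353 + 961) = √(-40392) = 6*I*√1122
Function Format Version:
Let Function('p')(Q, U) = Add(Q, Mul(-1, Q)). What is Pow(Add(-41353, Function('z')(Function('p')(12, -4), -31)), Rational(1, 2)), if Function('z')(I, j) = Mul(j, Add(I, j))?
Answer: Mul(6, I, Pow(1122, Rational(1, 2))) ≈ Mul(200.98, I)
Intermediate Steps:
Function('p')(Q, U) = 0
Pow(Add(-41353, Function('z')(Function('p')(12, -4), -31)), Rational(1, 2)) = Pow(Add(-41353, Mul(-31, Add(0, -31))), Rational(1, 2)) = Pow(Add(-41353, Mul(-31, -31)), Rational(1, 2)) = Pow(Add(-41353, 961), Rational(1, 2)) = Pow(-40392, Rational(1, 2)) = Mul(6, I, Pow(1122, Rational(1, 2)))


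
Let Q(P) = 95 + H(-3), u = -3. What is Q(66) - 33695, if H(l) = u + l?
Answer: -33606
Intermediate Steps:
H(l) = -3 + l
Q(P) = 89 (Q(P) = 95 + (-3 - 3) = 95 - 6 = 89)
Q(66) - 33695 = 89 - 33695 = -33606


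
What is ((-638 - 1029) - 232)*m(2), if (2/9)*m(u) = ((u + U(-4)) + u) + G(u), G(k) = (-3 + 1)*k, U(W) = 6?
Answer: -51273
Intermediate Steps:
G(k) = -2*k
m(u) = 27 (m(u) = 9*(((u + 6) + u) - 2*u)/2 = 9*(((6 + u) + u) - 2*u)/2 = 9*((6 + 2*u) - 2*u)/2 = (9/2)*6 = 27)
((-638 - 1029) - 232)*m(2) = ((-638 - 1029) - 232)*27 = (-1667 - 232)*27 = -1899*27 = -51273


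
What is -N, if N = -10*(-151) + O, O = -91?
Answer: -1419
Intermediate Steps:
N = 1419 (N = -10*(-151) - 91 = 1510 - 91 = 1419)
-N = -1*1419 = -1419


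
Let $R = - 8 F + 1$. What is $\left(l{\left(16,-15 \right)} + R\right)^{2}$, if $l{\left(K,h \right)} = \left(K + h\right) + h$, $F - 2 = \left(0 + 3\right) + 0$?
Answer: $2809$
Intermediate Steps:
$F = 5$ ($F = 2 + \left(\left(0 + 3\right) + 0\right) = 2 + \left(3 + 0\right) = 2 + 3 = 5$)
$l{\left(K,h \right)} = K + 2 h$
$R = -39$ ($R = \left(-8\right) 5 + 1 = -40 + 1 = -39$)
$\left(l{\left(16,-15 \right)} + R\right)^{2} = \left(\left(16 + 2 \left(-15\right)\right) - 39\right)^{2} = \left(\left(16 - 30\right) - 39\right)^{2} = \left(-14 - 39\right)^{2} = \left(-53\right)^{2} = 2809$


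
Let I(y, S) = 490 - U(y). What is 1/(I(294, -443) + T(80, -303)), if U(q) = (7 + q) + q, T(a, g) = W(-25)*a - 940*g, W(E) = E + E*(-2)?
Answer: 1/286715 ≈ 3.4878e-6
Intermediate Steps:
W(E) = -E (W(E) = E - 2*E = -E)
T(a, g) = -940*g + 25*a (T(a, g) = (-1*(-25))*a - 940*g = 25*a - 940*g = -940*g + 25*a)
U(q) = 7 + 2*q
I(y, S) = 483 - 2*y (I(y, S) = 490 - (7 + 2*y) = 490 + (-7 - 2*y) = 483 - 2*y)
1/(I(294, -443) + T(80, -303)) = 1/((483 - 2*294) + (-940*(-303) + 25*80)) = 1/((483 - 588) + (284820 + 2000)) = 1/(-105 + 286820) = 1/286715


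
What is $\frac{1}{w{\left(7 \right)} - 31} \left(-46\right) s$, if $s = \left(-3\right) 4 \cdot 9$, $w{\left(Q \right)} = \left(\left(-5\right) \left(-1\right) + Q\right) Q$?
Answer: $\frac{4968}{53} \approx 93.736$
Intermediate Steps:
$w{\left(Q \right)} = Q \left(5 + Q\right)$ ($w{\left(Q \right)} = \left(5 + Q\right) Q = Q \left(5 + Q\right)$)
$s = -108$ ($s = \left(-12\right) 9 = -108$)
$\frac{1}{w{\left(7 \right)} - 31} \left(-46\right) s = \frac{1}{7 \left(5 + 7\right) - 31} \left(-46\right) \left(-108\right) = \frac{1}{7 \cdot 12 - 31} \left(-46\right) \left(-108\right) = \frac{1}{84 - 31} \left(-46\right) \left(-108\right) = \frac{1}{53} \left(-46\right) \left(-108\right) = \left(- \frac{46}{53}\right) \left(-108\right) = \frac{4968}{53}$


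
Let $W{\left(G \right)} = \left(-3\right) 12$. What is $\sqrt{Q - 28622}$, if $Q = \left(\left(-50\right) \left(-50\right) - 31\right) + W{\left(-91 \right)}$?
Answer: $i \sqrt{26189} \approx 161.83 i$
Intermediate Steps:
$W{\left(G \right)} = -36$
$Q = 2433$ ($Q = \left(\left(-50\right) \left(-50\right) - 31\right) - 36 = \left(2500 - 31\right) - 36 = 2469 - 36 = 2433$)
$\sqrt{Q - 28622} = \sqrt{2433 - 28622} = \sqrt{-26189} = i \sqrt{26189}$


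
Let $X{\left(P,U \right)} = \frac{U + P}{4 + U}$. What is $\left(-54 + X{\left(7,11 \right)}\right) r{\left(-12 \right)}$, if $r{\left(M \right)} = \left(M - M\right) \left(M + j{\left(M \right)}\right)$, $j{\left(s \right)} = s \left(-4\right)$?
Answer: $0$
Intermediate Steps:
$j{\left(s \right)} = - 4 s$
$r{\left(M \right)} = 0$ ($r{\left(M \right)} = \left(M - M\right) \left(M - 4 M\right) = 0 \left(- 3 M\right) = 0$)
$X{\left(P,U \right)} = \frac{P + U}{4 + U}$
$\left(-54 + X{\left(7,11 \right)}\right) r{\left(-12 \right)} = \left(-54 + \frac{7 + 11}{4 + 11}\right) 0 = \left(-54 + \frac{1}{15} \cdot 18\right) 0 = \left(-54 + \frac{6}{5}\right) 0 = \left(- \frac{264}{5}\right) 0 = 0$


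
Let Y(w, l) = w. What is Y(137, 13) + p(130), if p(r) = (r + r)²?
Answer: 67737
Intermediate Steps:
p(r) = 4*r² (p(r) = (2*r)² = 4*r²)
Y(137, 13) + p(130) = 137 + 4*130² = 137 + 4*16900 = 137 + 67600 = 67737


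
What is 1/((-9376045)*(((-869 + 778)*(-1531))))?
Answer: -1/1306279965445 ≈ -7.6553e-13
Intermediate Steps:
1/((-9376045)*(((-869 + 778)*(-1531)))) = -1/(9376045*((-91*(-1531)))) = -1/9376045/139321 = -1/9376045*1/139321 = -1/1306279965445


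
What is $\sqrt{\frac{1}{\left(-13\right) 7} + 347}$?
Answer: $\frac{2 \sqrt{718354}}{91} \approx 18.628$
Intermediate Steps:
$\sqrt{\frac{1}{\left(-13\right) 7} + 347} = \sqrt{\frac{1}{-91} + 347} = \sqrt{- \frac{1}{91} + 347} = \sqrt{\frac{31576}{91}} = \frac{2 \sqrt{718354}}{91}$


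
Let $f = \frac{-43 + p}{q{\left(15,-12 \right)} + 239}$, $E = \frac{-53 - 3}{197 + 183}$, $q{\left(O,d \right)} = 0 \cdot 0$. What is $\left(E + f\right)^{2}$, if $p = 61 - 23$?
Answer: $\frac{14600041}{515517025} \approx 0.028321$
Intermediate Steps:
$q{\left(O,d \right)} = 0$
$p = 38$ ($p = 61 - 23 = 38$)
$E = - \frac{14}{95}$ ($E = - \frac{56}{380} = \left(-56\right) \frac{1}{380} = - \frac{14}{95} \approx -0.14737$)
$f = - \frac{5}{239}$ ($f = \frac{-43 + 38}{0 + 239} = - \frac{5}{239} \approx -0.020921$)
$\left(E + f\right)^{2} = \left(- \frac{14}{95} - \frac{5}{239}\right)^{2} = \left(- \frac{3821}{22705}\right)^{2} = \frac{14600041}{515517025}$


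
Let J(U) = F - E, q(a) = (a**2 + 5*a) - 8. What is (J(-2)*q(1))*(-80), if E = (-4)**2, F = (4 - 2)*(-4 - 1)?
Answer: -4160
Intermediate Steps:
F = -10 (F = 2*(-5) = -10)
E = 16
q(a) = -8 + a**2 + 5*a
J(U) = -26 (J(U) = -10 - 1*16 = -10 - 16 = -26)
(J(-2)*q(1))*(-80) = -26*(-8 + 1**2 + 5*1)*(-80) = -26*(-8 + 1 + 5)*(-80) = -26*(-2)*(-80) = 52*(-80) = -4160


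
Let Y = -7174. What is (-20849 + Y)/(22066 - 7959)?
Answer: -28023/14107 ≈ -1.9865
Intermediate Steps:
(-20849 + Y)/(22066 - 7959) = (-20849 - 7174)/(22066 - 7959) = -28023/14107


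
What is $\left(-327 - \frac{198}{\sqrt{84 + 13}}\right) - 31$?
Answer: $-358 - \frac{198 \sqrt{97}}{97} \approx -378.1$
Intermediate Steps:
$\left(-327 - \frac{198}{\sqrt{84 + 13}}\right) - 31 = \left(-327 - \frac{198}{\sqrt{97}}\right) - 31 = \left(-327 - 198 \frac{\sqrt{97}}{97}\right) - 31 = \left(-327 - \frac{198 \sqrt{97}}{97}\right) - 31 = -358 - \frac{198 \sqrt{97}}{97}$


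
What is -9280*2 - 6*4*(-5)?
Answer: -18440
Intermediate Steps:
-9280*2 - 6*4*(-5) = -290*64 - 24*(-5) = -18560 + 120 = -18440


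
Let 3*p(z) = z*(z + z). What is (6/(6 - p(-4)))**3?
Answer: -729/343 ≈ -2.1254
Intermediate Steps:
p(z) = 2*z**2/3 (p(z) = (z*(z + z))/3 = (z*(2*z))/3 = (2*z**2)/3 = 2*z**2/3)
(6/(6 - p(-4)))**3 = (6/(6 - 2*(-4)**2/3))**3 = (6/(6 - 2*16/3))**3 = (6/(6 - 1*32/3))**3 = (6/(6 - 32/3))**3 = (6/(-14/3))**3 = (6*(-3/14))**3 = (-9/7)**3 = -729/343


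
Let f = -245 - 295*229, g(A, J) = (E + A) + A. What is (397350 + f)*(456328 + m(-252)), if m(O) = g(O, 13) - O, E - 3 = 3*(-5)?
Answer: 150295891200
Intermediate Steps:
E = -12 (E = 3 + 3*(-5) = 3 - 15 = -12)
g(A, J) = -12 + 2*A (g(A, J) = (-12 + A) + A = -12 + 2*A)
f = -67800 (f = -245 - 67555 = -67800)
m(O) = -12 + O (m(O) = (-12 + 2*O) - O = -12 + O)
(397350 + f)*(456328 + m(-252)) = (397350 - 67800)*(456328 + (-12 - 252)) = 329550*(456328 - 264) = 329550*456064 = 150295891200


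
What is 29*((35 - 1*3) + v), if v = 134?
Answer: 4814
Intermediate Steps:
29*((35 - 1*3) + v) = 29*((35 - 1*3) + 134) = 29*((35 - 3) + 134) = 29*(32 + 134) = 29*166 = 4814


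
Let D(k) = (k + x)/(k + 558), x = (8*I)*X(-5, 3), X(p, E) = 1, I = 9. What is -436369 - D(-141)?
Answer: -60655268/139 ≈ -4.3637e+5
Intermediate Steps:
x = 72 (x = (8*9)*1 = 72*1 = 72)
D(k) = (72 + k)/(558 + k) (D(k) = (k + 72)/(k + 558) = (72 + k)/(558 + k))
-436369 - D(-141) = -436369 - (72 - 141)/(558 - 141) = -436369 - (-69)/417 = -436369 - 1*(-23/139) = -436369 + 23/139 = -60655268/139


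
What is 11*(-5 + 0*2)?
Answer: -55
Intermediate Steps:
11*(-5 + 0*2) = 11*(-5 + 0) = 11*(-5) = -55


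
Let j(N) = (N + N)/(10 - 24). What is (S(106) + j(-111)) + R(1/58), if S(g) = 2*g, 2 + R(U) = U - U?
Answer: 1581/7 ≈ 225.86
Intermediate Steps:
R(U) = -2 (R(U) = -2 + (U - U) = -2 + 0 = -2)
j(N) = -N/7 (j(N) = (2*N)/(-14) = (2*N)*(-1/14) = -N/7)
(S(106) + j(-111)) + R(1/58) = (2*106 - ⅐*(-111)) - 2 = (212 + 111/7) - 2 = 1595/7 - 2 = 1581/7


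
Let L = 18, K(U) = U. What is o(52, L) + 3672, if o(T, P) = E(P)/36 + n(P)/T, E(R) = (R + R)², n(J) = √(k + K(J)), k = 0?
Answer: 3708 + 3*√2/52 ≈ 3708.1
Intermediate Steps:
n(J) = √J (n(J) = √(0 + J) = √J)
E(R) = 4*R² (E(R) = (2*R)² = 4*R²)
o(T, P) = P²/9 + √P/T (o(T, P) = (4*P²)/36 + √P/T = (4*P²)*(1/36) + √P/T = P²/9 + √P/T)
o(52, L) + 3672 = ((⅑)*18² + √18/52) + 3672 = ((⅑)*324 + (3*√2)*(1/52)) + 3672 = (36 + 3*√2/52) + 3672 = 3708 + 3*√2/52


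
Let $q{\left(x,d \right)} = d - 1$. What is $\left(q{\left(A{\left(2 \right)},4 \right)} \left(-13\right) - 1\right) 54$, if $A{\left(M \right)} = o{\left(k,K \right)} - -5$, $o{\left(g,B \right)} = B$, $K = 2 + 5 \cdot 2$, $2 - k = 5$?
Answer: $-2160$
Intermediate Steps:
$k = -3$ ($k = 2 - 5 = -3$)
$K = 12$ ($K = 2 + 10 = 12$)
$A{\left(M \right)} = 17$ ($A{\left(M \right)} = 12 - -5 = 12 + 5 = 17$)
$q{\left(x,d \right)} = -1 + d$
$\left(q{\left(A{\left(2 \right)},4 \right)} \left(-13\right) - 1\right) 54 = \left(\left(-1 + 4\right) \left(-13\right) - 1\right) 54 = \left(3 \left(-13\right) - 1\right) 54 = \left(-39 - 1\right) 54 = \left(-40\right) 54 = -2160$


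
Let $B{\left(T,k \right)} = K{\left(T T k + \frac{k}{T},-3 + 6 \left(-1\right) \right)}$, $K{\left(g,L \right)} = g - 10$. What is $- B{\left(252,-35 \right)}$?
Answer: $\frac{80015405}{36} \approx 2.2226 \cdot 10^{6}$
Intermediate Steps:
$K{\left(g,L \right)} = -10 + g$
$B{\left(T,k \right)} = -10 + \frac{k}{T} + k T^{2}$ ($B{\left(T,k \right)} = -10 + \left(T T k + \frac{k}{T}\right) = -10 + \left(T^{2} k + \frac{k}{T}\right) = -10 + \left(k T^{2} + \frac{k}{T}\right) = -10 + \left(\frac{k}{T} + k T^{2}\right) = -10 + \frac{k}{T} + k T^{2}$)
$- B{\left(252,-35 \right)} = - (-10 - \frac{35}{252} - 35 \cdot 252^{2}) = - (-10 - \frac{5}{36} - 2222640) = \left(-1\right) \left(- \frac{80015405}{36}\right) = \frac{80015405}{36}$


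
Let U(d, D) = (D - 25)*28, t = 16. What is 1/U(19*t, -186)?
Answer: -1/5908 ≈ -0.00016926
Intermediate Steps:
U(d, D) = -700 + 28*D (U(d, D) = (-25 + D)*28 = -700 + 28*D)
1/U(19*t, -186) = 1/(-700 + 28*(-186)) = 1/(-700 - 5208) = 1/(-5908) = -1/5908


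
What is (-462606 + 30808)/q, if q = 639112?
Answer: -215899/319556 ≈ -0.67562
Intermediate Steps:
(-462606 + 30808)/q = (-462606 + 30808)/639112 = -431798*1/639112 = -215899/319556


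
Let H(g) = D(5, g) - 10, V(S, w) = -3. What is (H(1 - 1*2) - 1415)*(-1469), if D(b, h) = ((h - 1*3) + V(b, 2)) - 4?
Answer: 2109484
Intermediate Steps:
D(b, h) = -10 + h (D(b, h) = ((h - 1*3) - 3) - 4 = ((h - 3) - 3) - 4 = ((-3 + h) - 3) - 4 = (-6 + h) - 4 = -10 + h)
H(g) = -20 + g (H(g) = (-10 + g) - 10 = -20 + g)
(H(1 - 1*2) - 1415)*(-1469) = ((-20 + (1 - 1*2)) - 1415)*(-1469) = ((-20 + (1 - 2)) - 1415)*(-1469) = ((-20 - 1) - 1415)*(-1469) = (-21 - 1415)*(-1469) = -1436*(-1469) = 2109484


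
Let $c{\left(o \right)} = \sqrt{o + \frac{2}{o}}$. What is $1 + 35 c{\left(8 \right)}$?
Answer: $1 + \frac{35 \sqrt{33}}{2} \approx 101.53$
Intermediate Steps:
$1 + 35 c{\left(8 \right)} = 1 + 35 \sqrt{8 + \frac{2}{8}} = 1 + 35 \sqrt{8 + 2 \cdot \frac{1}{8}} = 1 + 35 \sqrt{8 + \frac{1}{4}} = 1 + 35 \sqrt{\frac{33}{4}} = 1 + 35 \frac{\sqrt{33}}{2} = 1 + \frac{35 \sqrt{33}}{2}$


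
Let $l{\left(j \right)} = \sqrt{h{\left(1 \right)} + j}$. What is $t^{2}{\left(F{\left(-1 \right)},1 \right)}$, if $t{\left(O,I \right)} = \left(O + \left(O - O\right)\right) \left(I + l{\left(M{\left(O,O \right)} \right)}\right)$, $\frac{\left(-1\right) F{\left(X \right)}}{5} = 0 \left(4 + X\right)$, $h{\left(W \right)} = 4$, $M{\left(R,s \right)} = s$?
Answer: $0$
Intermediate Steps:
$l{\left(j \right)} = \sqrt{4 + j}$
$F{\left(X \right)} = 0$ ($F{\left(X \right)} = - 5 \cdot 0 \left(4 + X\right) = \left(-5\right) 0 = 0$)
$t{\left(O,I \right)} = O \left(I + \sqrt{4 + O}\right)$ ($t{\left(O,I \right)} = \left(O + \left(O - O\right)\right) \left(I + \sqrt{4 + O}\right) = \left(O + 0\right) \left(I + \sqrt{4 + O}\right) = O \left(I + \sqrt{4 + O}\right)$)
$t^{2}{\left(F{\left(-1 \right)},1 \right)} = \left(0 \left(1 + \sqrt{4 + 0}\right)\right)^{2} = \left(0 \left(1 + \sqrt{4}\right)\right)^{2} = \left(0 \left(1 + 2\right)\right)^{2} = \left(0 \cdot 3\right)^{2} = 0^{2} = 0$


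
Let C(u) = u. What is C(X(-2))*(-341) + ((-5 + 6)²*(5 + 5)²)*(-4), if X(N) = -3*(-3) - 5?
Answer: -1764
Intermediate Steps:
X(N) = 4 (X(N) = 9 - 5 = 4)
C(X(-2))*(-341) + ((-5 + 6)²*(5 + 5)²)*(-4) = 4*(-341) + ((-5 + 6)²*(5 + 5)²)*(-4) = -1364 + (1²*10²)*(-4) = -1364 + (1*100)*(-4) = -1364 + 100*(-4) = -1364 - 400 = -1764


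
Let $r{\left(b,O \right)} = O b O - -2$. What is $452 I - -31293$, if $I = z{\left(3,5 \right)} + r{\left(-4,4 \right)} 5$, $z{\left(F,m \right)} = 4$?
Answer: $-107019$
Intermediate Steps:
$r{\left(b,O \right)} = 2 + b O^{2}$ ($r{\left(b,O \right)} = b O^{2} + 2 = 2 + b O^{2}$)
$I = -306$ ($I = 4 + \left(2 - 4 \cdot 4^{2}\right) 5 = 4 + \left(2 - 64\right) 5 = 4 - 310 = -306$)
$452 I - -31293 = 452 \left(-306\right) - -31293 = -138312 + 31293 = -107019$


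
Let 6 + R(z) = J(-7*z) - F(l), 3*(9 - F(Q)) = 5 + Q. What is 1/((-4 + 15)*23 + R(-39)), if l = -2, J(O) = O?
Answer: 1/512 ≈ 0.0019531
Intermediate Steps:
F(Q) = 22/3 - Q/3 (F(Q) = 9 - (5 + Q)/3 = 9 + (-5/3 - Q/3) = 22/3 - Q/3)
R(z) = -14 - 7*z (R(z) = -6 + (-7*z - (22/3 - 1/3*(-2))) = -6 + (-7*z - (22/3 + 2/3)) = -6 + (-7*z - 1*8) = -6 + (-7*z - 8) = -6 + (-8 - 7*z) = -14 - 7*z)
1/((-4 + 15)*23 + R(-39)) = 1/((-4 + 15)*23 + (-14 - 7*(-39))) = 1/(11*23 + (-14 + 273)) = 1/(253 + 259) = 1/512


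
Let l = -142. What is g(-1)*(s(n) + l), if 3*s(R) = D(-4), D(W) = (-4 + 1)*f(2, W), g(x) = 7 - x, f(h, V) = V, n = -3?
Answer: -1104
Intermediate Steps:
D(W) = -3*W (D(W) = (-4 + 1)*W = -3*W)
s(R) = 4 (s(R) = (-3*(-4))/3 = (⅓)*12 = 4)
g(-1)*(s(n) + l) = (7 - 1*(-1))*(4 - 142) = (7 + 1)*(-138) = 8*(-138) = -1104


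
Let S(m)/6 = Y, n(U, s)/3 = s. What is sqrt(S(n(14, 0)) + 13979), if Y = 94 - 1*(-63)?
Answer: sqrt(14921) ≈ 122.15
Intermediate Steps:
Y = 157 (Y = 94 + 63 = 157)
n(U, s) = 3*s
S(m) = 942 (S(m) = 6*157 = 942)
sqrt(S(n(14, 0)) + 13979) = sqrt(942 + 13979) = sqrt(14921)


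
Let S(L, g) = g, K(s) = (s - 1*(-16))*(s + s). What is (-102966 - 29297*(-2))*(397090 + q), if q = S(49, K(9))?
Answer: -17639644880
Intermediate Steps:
K(s) = 2*s*(16 + s) (K(s) = (s + 16)*(2*s) = (16 + s)*(2*s) = 2*s*(16 + s))
q = 450 (q = 2*9*(16 + 9) = 2*9*25 = 450)
(-102966 - 29297*(-2))*(397090 + q) = (-102966 - 29297*(-2))*(397090 + 450) = (-102966 + 58594)*397540 = -44372*397540 = -17639644880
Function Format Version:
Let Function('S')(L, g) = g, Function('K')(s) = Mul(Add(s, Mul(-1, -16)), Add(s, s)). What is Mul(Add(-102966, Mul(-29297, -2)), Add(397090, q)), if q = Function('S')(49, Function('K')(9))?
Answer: -17639644880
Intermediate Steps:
Function('K')(s) = Mul(2, s, Add(16, s)) (Function('K')(s) = Mul(Add(s, 16), Mul(2, s)) = Mul(Add(16, s), Mul(2, s)) = Mul(2, s, Add(16, s)))
q = 450 (q = Mul(2, 9, Add(16, 9)) = Mul(2, 9, 25) = 450)
Mul(Add(-102966, Mul(-29297, -2)), Add(397090, q)) = Mul(Add(-102966, Mul(-29297, -2)), Add(397090, 450)) = Mul(Add(-102966, 58594), 397540) = Mul(-44372, 397540) = -17639644880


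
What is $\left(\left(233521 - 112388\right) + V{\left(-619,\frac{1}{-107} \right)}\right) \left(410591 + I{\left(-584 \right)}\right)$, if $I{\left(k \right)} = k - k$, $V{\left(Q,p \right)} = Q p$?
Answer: $\frac{5322018953350}{107} \approx 4.9738 \cdot 10^{10}$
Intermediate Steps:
$I{\left(k \right)} = 0$
$\left(\left(233521 - 112388\right) + V{\left(-619,\frac{1}{-107} \right)}\right) \left(410591 + I{\left(-584 \right)}\right) = \left(\left(233521 - 112388\right) - \frac{619}{-107}\right) \left(410591 + 0\right) = \left(121133 - - \frac{619}{107}\right) 410591 = \left(121133 + \frac{619}{107}\right) 410591 = \frac{12961850}{107} \cdot 410591 = \frac{5322018953350}{107}$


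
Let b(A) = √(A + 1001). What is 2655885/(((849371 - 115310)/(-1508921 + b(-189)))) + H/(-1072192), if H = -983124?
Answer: -358069238265245813/65587860976 + 1770590*√203/244687 ≈ -5.4593e+6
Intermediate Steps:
b(A) = √(1001 + A)
2655885/(((849371 - 115310)/(-1508921 + b(-189)))) + H/(-1072192) = 2655885/(((849371 - 115310)/(-1508921 + √(1001 - 189)))) - 983124/(-1072192) = 2655885/((734061/(-1508921 + √812))) - 983124*(-1/1072192) = 2655885/((734061/(-1508921 + 2*√203))) + 245781/268048 = 2655885*(-1508921/734061 + 2*√203/734061) + 245781/268048 = (-1335840216695/244687 + 1770590*√203/244687) + 245781/268048 = -358069238265245813/65587860976 + 1770590*√203/244687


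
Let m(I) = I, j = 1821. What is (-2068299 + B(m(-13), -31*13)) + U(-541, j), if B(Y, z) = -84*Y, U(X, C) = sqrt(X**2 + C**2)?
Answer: -2067207 + sqrt(3608722) ≈ -2.0653e+6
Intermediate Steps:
U(X, C) = sqrt(C**2 + X**2)
(-2068299 + B(m(-13), -31*13)) + U(-541, j) = (-2068299 - 84*(-13)) + sqrt(1821**2 + (-541)**2) = (-2068299 + 1092) + sqrt(3316041 + 292681) = -2067207 + sqrt(3608722)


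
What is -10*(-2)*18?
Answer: 360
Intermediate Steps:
-10*(-2)*18 = 20*18 = 360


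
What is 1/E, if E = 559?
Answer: 1/559 ≈ 0.0017889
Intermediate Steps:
1/E = 1/559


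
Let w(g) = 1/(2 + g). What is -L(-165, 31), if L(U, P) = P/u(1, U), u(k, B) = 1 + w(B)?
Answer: -5053/162 ≈ -31.191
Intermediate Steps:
u(k, B) = 1 + 1/(2 + B)
L(U, P) = P*(2 + U)/(3 + U) (L(U, P) = P/(((3 + U)/(2 + U))) = P*((2 + U)/(3 + U)) = P*(2 + U)/(3 + U))
-L(-165, 31) = -31*(2 - 165)/(3 - 165) = -31*(-163)/(-162) = -31*(-1)*(-163)/162 = -1*5053/162 = -5053/162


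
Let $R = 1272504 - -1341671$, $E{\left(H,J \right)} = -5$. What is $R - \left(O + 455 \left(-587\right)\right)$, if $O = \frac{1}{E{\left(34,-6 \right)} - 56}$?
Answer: $\frac{175756861}{61} \approx 2.8813 \cdot 10^{6}$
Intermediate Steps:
$R = 2614175$ ($R = 1272504 + 1341671 = 2614175$)
$O = - \frac{1}{61}$ ($O = \frac{1}{-5 - 56} = \frac{1}{-61} = - \frac{1}{61} \approx -0.016393$)
$R - \left(O + 455 \left(-587\right)\right) = 2614175 - \left(- \frac{1}{61} + 455 \left(-587\right)\right) = 2614175 - \left(- \frac{1}{61} - 267085\right) = 2614175 - - \frac{16292186}{61} = 2614175 + \frac{16292186}{61} = \frac{175756861}{61}$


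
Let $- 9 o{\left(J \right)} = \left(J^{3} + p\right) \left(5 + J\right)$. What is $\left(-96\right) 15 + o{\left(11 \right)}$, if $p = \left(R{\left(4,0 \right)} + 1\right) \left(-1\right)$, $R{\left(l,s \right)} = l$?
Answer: $- \frac{11392}{3} \approx -3797.3$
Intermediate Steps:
$p = -5$ ($p = \left(4 + 1\right) \left(-1\right) = 5 \left(-1\right) = -5$)
$o{\left(J \right)} = - \frac{\left(-5 + J^{3}\right) \left(5 + J\right)}{9}$ ($o{\left(J \right)} = - \frac{\left(J^{3} - 5\right) \left(5 + J\right)}{9} = - \frac{\left(-5 + J^{3}\right) \left(5 + J\right)}{9}$)
$\left(-96\right) 15 + o{\left(11 \right)} = \left(-96\right) 15 + \left(\frac{25}{9} - \frac{5 \cdot 11^{3}}{9} - \frac{11^{4}}{9} + \frac{5}{9} \cdot 11\right) = -1440 + \left(\frac{25}{9} - \frac{6655}{9} - \frac{14641}{9} + \frac{55}{9}\right) = -1440 - \frac{7072}{3} = - \frac{11392}{3}$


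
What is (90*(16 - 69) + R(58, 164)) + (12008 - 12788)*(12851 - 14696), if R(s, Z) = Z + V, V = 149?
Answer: 1434643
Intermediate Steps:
R(s, Z) = 149 + Z (R(s, Z) = Z + 149 = 149 + Z)
(90*(16 - 69) + R(58, 164)) + (12008 - 12788)*(12851 - 14696) = (90*(16 - 69) + (149 + 164)) + (12008 - 12788)*(12851 - 14696) = (90*(-53) + 313) - 780*(-1845) = (-4770 + 313) + 1439100 = -4457 + 1439100 = 1434643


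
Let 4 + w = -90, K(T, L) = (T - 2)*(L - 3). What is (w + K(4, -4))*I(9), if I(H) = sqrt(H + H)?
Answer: -324*sqrt(2) ≈ -458.21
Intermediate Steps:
K(T, L) = (-3 + L)*(-2 + T) (K(T, L) = (-2 + T)*(-3 + L) = (-3 + L)*(-2 + T))
I(H) = sqrt(2)*sqrt(H) (I(H) = sqrt(2*H) = sqrt(2)*sqrt(H))
w = -94 (w = -4 - 90 = -94)
(w + K(4, -4))*I(9) = (-94 + (6 - 3*4 - 2*(-4) - 4*4))*(sqrt(2)*sqrt(9)) = (-94 + (6 - 12 + 8 - 16))*(sqrt(2)*3) = (-94 - 14)*(3*sqrt(2)) = -324*sqrt(2)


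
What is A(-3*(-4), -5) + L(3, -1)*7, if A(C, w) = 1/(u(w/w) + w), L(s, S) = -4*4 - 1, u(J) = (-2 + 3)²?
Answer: -477/4 ≈ -119.25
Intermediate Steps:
u(J) = 1 (u(J) = 1² = 1)
L(s, S) = -17 (L(s, S) = -16 - 1 = -17)
A(C, w) = 1/(1 + w)
A(-3*(-4), -5) + L(3, -1)*7 = 1/(1 - 5) - 17*7 = 1/(-4) - 119 = -¼ - 119 = -477/4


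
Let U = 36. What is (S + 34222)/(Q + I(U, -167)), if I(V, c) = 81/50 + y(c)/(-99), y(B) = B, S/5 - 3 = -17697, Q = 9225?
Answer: -268527600/45680119 ≈ -5.8784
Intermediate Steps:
S = -88470 (S = 15 + 5*(-17697) = 15 - 88485 = -88470)
I(V, c) = 81/50 - c/99 (I(V, c) = 81/50 + c/(-99) = 81*(1/50) + c*(-1/99) = 81/50 - c/99)
(S + 34222)/(Q + I(U, -167)) = (-88470 + 34222)/(9225 + (81/50 - 1/99*(-167))) = -54248/(9225 + (81/50 + 167/99)) = -54248/(9225 + 16369/4950) = -54248/45680119/4950 = -54248*4950/45680119 = -268527600/45680119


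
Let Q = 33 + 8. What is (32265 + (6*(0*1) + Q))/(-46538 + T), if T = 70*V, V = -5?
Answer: -16153/23444 ≈ -0.68900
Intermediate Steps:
Q = 41
T = -350 (T = 70*(-5) = -350)
(32265 + (6*(0*1) + Q))/(-46538 + T) = (32265 + (6*(0*1) + 41))/(-46538 - 350) = (32265 + (6*0 + 41))/(-46888) = (32265 + (0 + 41))*(-1/46888) = (32265 + 41)*(-1/46888) = 32306*(-1/46888) = -16153/23444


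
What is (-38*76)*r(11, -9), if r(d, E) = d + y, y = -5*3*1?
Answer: 11552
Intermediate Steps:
y = -15 (y = -15*1 = -15)
r(d, E) = -15 + d (r(d, E) = d - 15 = -15 + d)
(-38*76)*r(11, -9) = (-38*76)*(-15 + 11) = -2888*(-4) = 11552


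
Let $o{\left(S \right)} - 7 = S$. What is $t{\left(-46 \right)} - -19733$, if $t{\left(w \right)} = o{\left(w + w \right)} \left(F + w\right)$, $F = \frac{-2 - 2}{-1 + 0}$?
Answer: $23303$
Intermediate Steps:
$F = 4$ ($F = - \frac{4}{-1} = \left(-4\right) \left(-1\right) = 4$)
$o{\left(S \right)} = 7 + S$
$t{\left(w \right)} = \left(4 + w\right) \left(7 + 2 w\right)$ ($t{\left(w \right)} = \left(7 + \left(w + w\right)\right) \left(4 + w\right) = \left(7 + 2 w\right) \left(4 + w\right) = \left(4 + w\right) \left(7 + 2 w\right)$)
$t{\left(-46 \right)} - -19733 = \left(4 - 46\right) \left(7 + 2 \left(-46\right)\right) - -19733 = - 42 \left(7 - 92\right) + 19733 = \left(-42\right) \left(-85\right) + 19733 = 3570 + 19733 = 23303$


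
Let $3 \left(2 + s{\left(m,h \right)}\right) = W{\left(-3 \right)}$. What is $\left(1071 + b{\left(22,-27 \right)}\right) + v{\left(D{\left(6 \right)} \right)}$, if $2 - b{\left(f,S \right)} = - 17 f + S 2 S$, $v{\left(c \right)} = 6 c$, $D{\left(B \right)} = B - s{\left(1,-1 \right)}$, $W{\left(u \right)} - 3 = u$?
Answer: $37$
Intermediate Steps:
$W{\left(u \right)} = 3 + u$
$s{\left(m,h \right)} = -2$ ($s{\left(m,h \right)} = -2 + \frac{3 - 3}{3} = -2 + \frac{1}{3} \cdot 0 = -2 + 0 = -2$)
$D{\left(B \right)} = 2 + B$ ($D{\left(B \right)} = B - -2 = B + 2 = 2 + B$)
$b{\left(f,S \right)} = 2 - 2 S^{2} + 17 f$ ($b{\left(f,S \right)} = 2 - \left(- 17 f + S 2 S\right) = 2 - \left(- 17 f + 2 S S\right) = 2 - \left(- 17 f + 2 S^{2}\right) = 2 - 2 S^{2} + 17 f$)
$\left(1071 + b{\left(22,-27 \right)}\right) + v{\left(D{\left(6 \right)} \right)} = \left(1071 + \left(2 - 2 \left(-27\right)^{2} + 17 \cdot 22\right)\right) + 6 \left(2 + 6\right) = \left(1071 + \left(2 - 1458 + 374\right)\right) + 6 \cdot 8 = \left(1071 + \left(2 - 1458 + 374\right)\right) + 48 = \left(1071 - 1082\right) + 48 = -11 + 48 = 37$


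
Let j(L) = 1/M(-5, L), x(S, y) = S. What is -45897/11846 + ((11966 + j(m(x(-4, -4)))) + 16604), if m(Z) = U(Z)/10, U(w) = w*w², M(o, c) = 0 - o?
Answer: 1691983461/59230 ≈ 28566.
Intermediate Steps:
M(o, c) = -o
U(w) = w³
m(Z) = Z³/10
j(L) = ⅕ (j(L) = 1/(-1*(-5)) = 1/5 = ⅕)
-45897/11846 + ((11966 + j(m(x(-4, -4)))) + 16604) = -45897/11846 + ((11966 + ⅕) + 16604) = -45897*1/11846 + (59831/5 + 16604) = -45897/11846 + 142851/5 = 1691983461/59230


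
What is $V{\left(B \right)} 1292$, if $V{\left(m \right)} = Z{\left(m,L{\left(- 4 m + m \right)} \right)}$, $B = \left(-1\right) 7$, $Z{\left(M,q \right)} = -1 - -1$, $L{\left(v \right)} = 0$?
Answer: $0$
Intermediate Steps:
$Z{\left(M,q \right)} = 0$ ($Z{\left(M,q \right)} = -1 + 1 = 0$)
$B = -7$
$V{\left(m \right)} = 0$
$V{\left(B \right)} 1292 = 0 \cdot 1292 = 0$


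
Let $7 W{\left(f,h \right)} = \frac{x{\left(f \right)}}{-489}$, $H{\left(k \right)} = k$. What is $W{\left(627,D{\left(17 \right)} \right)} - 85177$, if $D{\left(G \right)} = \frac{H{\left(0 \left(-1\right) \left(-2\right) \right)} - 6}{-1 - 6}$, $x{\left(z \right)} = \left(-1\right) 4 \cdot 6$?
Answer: $- \frac{97186949}{1141} \approx -85177.0$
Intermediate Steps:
$x{\left(z \right)} = -24$ ($x{\left(z \right)} = \left(-4\right) 6 = -24$)
$D{\left(G \right)} = \frac{6}{7}$ ($D{\left(G \right)} = \frac{0 \left(-1\right) \left(-2\right) - 6}{-1 - 6} = \frac{0 \left(-2\right) - 6}{-7} = \left(0 - 6\right) \left(- \frac{1}{7}\right) = \left(-6\right) \left(- \frac{1}{7}\right) = \frac{6}{7}$)
$W{\left(f,h \right)} = \frac{8}{1141}$ ($W{\left(f,h \right)} = \frac{\left(-24\right) \frac{1}{-489}}{7} = \frac{\left(-24\right) \left(- \frac{1}{489}\right)}{7} = \frac{1}{7} \cdot \frac{8}{163} = \frac{8}{1141}$)
$W{\left(627,D{\left(17 \right)} \right)} - 85177 = \frac{8}{1141} - 85177 = - \frac{97186949}{1141}$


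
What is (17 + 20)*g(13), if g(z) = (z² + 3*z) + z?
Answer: 8177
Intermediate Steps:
g(z) = z² + 4*z
(17 + 20)*g(13) = (17 + 20)*(13*(4 + 13)) = 37*(13*17) = 37*221 = 8177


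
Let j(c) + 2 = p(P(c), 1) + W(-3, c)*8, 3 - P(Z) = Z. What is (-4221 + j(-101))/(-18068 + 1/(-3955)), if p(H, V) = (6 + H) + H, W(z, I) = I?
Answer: 19051235/71458941 ≈ 0.26660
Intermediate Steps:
P(Z) = 3 - Z
p(H, V) = 6 + 2*H
j(c) = 10 + 6*c (j(c) = -2 + ((6 + 2*(3 - c)) + c*8) = -2 + ((6 + (6 - 2*c)) + 8*c) = -2 + ((12 - 2*c) + 8*c) = -2 + (12 + 6*c) = 10 + 6*c)
(-4221 + j(-101))/(-18068 + 1/(-3955)) = (-4221 + (10 + 6*(-101)))/(-18068 + 1/(-3955)) = (-4221 + (10 - 606))/(-18068 - 1/3955) = (-4221 - 596)/(-71458941/3955) = -4817*(-3955/71458941) = 19051235/71458941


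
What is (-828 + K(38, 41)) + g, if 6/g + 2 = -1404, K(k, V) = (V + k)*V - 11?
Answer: 1687197/703 ≈ 2400.0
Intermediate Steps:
K(k, V) = -11 + V*(V + k) (K(k, V) = V*(V + k) - 11 = -11 + V*(V + k))
g = -3/703 (g = 6/(-2 - 1404) = 6/(-1406) = 6*(-1/1406) = -3/703 ≈ -0.0042674)
(-828 + K(38, 41)) + g = (-828 + (-11 + 41² + 41*38)) - 3/703 = (-828 + (-11 + 1681 + 1558)) - 3/703 = (-828 + 3228) - 3/703 = 2400 - 3/703 = 1687197/703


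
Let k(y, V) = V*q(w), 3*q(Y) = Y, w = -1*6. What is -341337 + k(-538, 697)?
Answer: -342731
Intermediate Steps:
w = -6
q(Y) = Y/3
k(y, V) = -2*V (k(y, V) = V*((⅓)*(-6)) = V*(-2) = -2*V)
-341337 + k(-538, 697) = -341337 - 2*697 = -341337 - 1394 = -342731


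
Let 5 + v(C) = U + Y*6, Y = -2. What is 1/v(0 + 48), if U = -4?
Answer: -1/21 ≈ -0.047619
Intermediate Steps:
v(C) = -21 (v(C) = -5 + (-4 - 2*6) = -5 + (-4 - 12) = -5 - 16 = -21)
1/v(0 + 48) = 1/(-21) = -1/21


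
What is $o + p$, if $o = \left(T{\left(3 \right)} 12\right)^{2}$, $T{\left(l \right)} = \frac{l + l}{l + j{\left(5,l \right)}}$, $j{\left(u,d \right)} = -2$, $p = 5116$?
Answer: $10300$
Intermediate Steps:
$T{\left(l \right)} = \frac{2 l}{-2 + l}$ ($T{\left(l \right)} = \frac{l + l}{l - 2} = \frac{2 l}{-2 + l}$)
$o = 5184$ ($o = \left(2 \cdot 3 \frac{1}{-2 + 3} \cdot 12\right)^{2} = \left(2 \cdot 3 \cdot 1^{-1} \cdot 12\right)^{2} = \left(2 \cdot 3 \cdot 1 \cdot 12\right)^{2} = \left(6 \cdot 12\right)^{2} = 72^{2} = 5184$)
$o + p = 5184 + 5116 = 10300$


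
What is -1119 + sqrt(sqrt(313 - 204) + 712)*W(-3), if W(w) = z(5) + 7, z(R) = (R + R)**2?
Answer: -1119 + 107*sqrt(712 + sqrt(109)) ≈ 1757.0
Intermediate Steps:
z(R) = 4*R**2 (z(R) = (2*R)**2 = 4*R**2)
W(w) = 107 (W(w) = 4*5**2 + 7 = 4*25 + 7 = 100 + 7 = 107)
-1119 + sqrt(sqrt(313 - 204) + 712)*W(-3) = -1119 + sqrt(sqrt(313 - 204) + 712)*107 = -1119 + sqrt(sqrt(109) + 712)*107 = -1119 + sqrt(712 + sqrt(109))*107 = -1119 + 107*sqrt(712 + sqrt(109))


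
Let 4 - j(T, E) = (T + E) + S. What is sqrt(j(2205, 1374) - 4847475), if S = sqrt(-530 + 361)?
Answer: sqrt(-4851050 - 13*I) ≈ 0.e-3 - 2202.5*I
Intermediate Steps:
S = 13*I (S = sqrt(-169) = 13*I ≈ 13.0*I)
j(T, E) = 4 - E - T - 13*I (j(T, E) = 4 - ((T + E) + 13*I) = 4 - ((E + T) + 13*I) = 4 - (E + T + 13*I) = 4 + (-E - T - 13*I) = 4 - E - T - 13*I)
sqrt(j(2205, 1374) - 4847475) = sqrt((4 - 1*1374 - 1*2205 - 13*I) - 4847475) = sqrt((4 - 1374 - 2205 - 13*I) - 4847475) = sqrt((-3575 - 13*I) - 4847475) = sqrt(-4851050 - 13*I)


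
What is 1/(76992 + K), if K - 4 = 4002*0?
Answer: 1/76996 ≈ 1.2988e-5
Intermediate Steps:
K = 4 (K = 4 + 4002*0 = 4 + 0 = 4)
1/(76992 + K) = 1/(76992 + 4) = 1/76996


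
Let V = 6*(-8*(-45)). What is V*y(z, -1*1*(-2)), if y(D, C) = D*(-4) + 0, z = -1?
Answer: 8640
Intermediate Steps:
y(D, C) = -4*D (y(D, C) = -4*D + 0 = -4*D)
V = 2160 (V = 6*360 = 2160)
V*y(z, -1*1*(-2)) = 2160*(-4*(-1)) = 2160*4 = 8640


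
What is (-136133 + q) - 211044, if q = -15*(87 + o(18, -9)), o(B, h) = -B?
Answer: -348212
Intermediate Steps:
q = -1035 (q = -15*(87 - 1*18) = -15*(87 - 18) = -15*69 = -1035)
(-136133 + q) - 211044 = (-136133 - 1035) - 211044 = -137168 - 211044 = -348212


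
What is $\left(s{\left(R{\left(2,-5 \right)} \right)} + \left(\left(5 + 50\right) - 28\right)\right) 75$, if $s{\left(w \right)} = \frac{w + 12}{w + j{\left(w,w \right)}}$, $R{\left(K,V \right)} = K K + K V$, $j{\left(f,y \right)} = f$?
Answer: $\frac{3975}{2} \approx 1987.5$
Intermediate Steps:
$R{\left(K,V \right)} = K^{2} + K V$
$s{\left(w \right)} = \frac{12 + w}{2 w}$ ($s{\left(w \right)} = \frac{w + 12}{w + w} = \frac{12 + w}{2 w}$)
$\left(s{\left(R{\left(2,-5 \right)} \right)} + \left(\left(5 + 50\right) - 28\right)\right) 75 = \left(\frac{12 + 2 \left(2 - 5\right)}{2 \cdot 2 \left(2 - 5\right)} + \left(\left(5 + 50\right) - 28\right)\right) 75 = \left(\frac{12 + 2 \left(-3\right)}{2 \cdot 2 \left(-3\right)} + \left(55 - 28\right)\right) 75 = \left(\frac{12 - 6}{2 \left(-6\right)} + 27\right) 75 = \left(\frac{1}{2} \left(- \frac{1}{6}\right) 6 + 27\right) 75 = \left(- \frac{1}{2} + 27\right) 75 = \frac{53}{2} \cdot 75 = \frac{3975}{2}$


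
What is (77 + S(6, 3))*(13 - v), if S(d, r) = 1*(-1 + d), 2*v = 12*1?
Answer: 574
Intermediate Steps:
v = 6 (v = (12*1)/2 = (½)*12 = 6)
S(d, r) = -1 + d
(77 + S(6, 3))*(13 - v) = (77 + (-1 + 6))*(13 - 1*6) = (77 + 5)*(13 - 6) = 82*7 = 574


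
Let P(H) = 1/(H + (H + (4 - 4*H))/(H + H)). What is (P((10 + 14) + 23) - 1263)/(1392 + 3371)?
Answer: -5406809/20390403 ≈ -0.26516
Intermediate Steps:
P(H) = 1/(H + (4 - 3*H)/(2*H)) (P(H) = 1/(H + (4 - 3*H)/((2*H))) = 1/(H + (4 - 3*H)*(1/(2*H))) = 1/(H + (4 - 3*H)/(2*H)))
(P((10 + 14) + 23) - 1263)/(1392 + 3371) = (2*((10 + 14) + 23)/(4 - 3*((10 + 14) + 23) + 2*((10 + 14) + 23)**2) - 1263)/(1392 + 3371) = (2*(24 + 23)/(4 - 3*(24 + 23) + 2*(24 + 23)**2) - 1263)/4763 = (2*47/(4 - 3*47 + 2*47**2) - 1263)*(1/4763) = (2*47/(4 - 141 + 2*2209) - 1263)*(1/4763) = (2*47/(4 - 141 + 4418) - 1263)*(1/4763) = (2*47/4281 - 1263)*(1/4763) = (2*47*(1/4281) - 1263)*(1/4763) = (94/4281 - 1263)*(1/4763) = -5406809/4281*1/4763 = -5406809/20390403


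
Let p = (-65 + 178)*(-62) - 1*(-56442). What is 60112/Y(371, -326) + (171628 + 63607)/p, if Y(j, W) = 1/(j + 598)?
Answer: 2879574465443/49436 ≈ 5.8249e+7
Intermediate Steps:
p = 49436 (p = 113*(-62) + 56442 = -7006 + 56442 = 49436)
Y(j, W) = 1/(598 + j)
60112/Y(371, -326) + (171628 + 63607)/p = 60112/(1/(598 + 371)) + (171628 + 63607)/49436 = 60112/(1/969) + 235235*(1/49436) = 60112/(1/969) + 235235/49436 = 60112*969 + 235235/49436 = 58248528 + 235235/49436 = 2879574465443/49436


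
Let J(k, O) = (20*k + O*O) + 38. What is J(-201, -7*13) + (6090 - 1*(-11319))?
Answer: 21708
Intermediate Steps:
J(k, O) = 38 + O² + 20*k (J(k, O) = (20*k + O²) + 38 = (O² + 20*k) + 38 = 38 + O² + 20*k)
J(-201, -7*13) + (6090 - 1*(-11319)) = (38 + (-7*13)² + 20*(-201)) + (6090 - 1*(-11319)) = (38 + (-91)² - 4020) + (6090 + 11319) = (38 + 8281 - 4020) + 17409 = 4299 + 17409 = 21708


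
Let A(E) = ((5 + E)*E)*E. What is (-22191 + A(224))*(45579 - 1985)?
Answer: 499940918122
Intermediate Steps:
A(E) = E**2*(5 + E) (A(E) = (E*(5 + E))*E = E**2*(5 + E))
(-22191 + A(224))*(45579 - 1985) = (-22191 + 224**2*(5 + 224))*(45579 - 1985) = (-22191 + 50176*229)*43594 = (-22191 + 11490304)*43594 = 11468113*43594 = 499940918122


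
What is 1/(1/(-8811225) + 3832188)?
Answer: 8811225/33766270710299 ≈ 2.6095e-7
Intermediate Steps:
1/(1/(-8811225) + 3832188) = 1/(-1/8811225 + 3832188) = 1/(33766270710299/8811225) = 8811225/33766270710299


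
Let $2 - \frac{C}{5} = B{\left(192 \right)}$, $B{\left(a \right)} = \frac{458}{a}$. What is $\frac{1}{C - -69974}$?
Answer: $\frac{96}{6717319} \approx 1.4291 \cdot 10^{-5}$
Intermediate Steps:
$C = - \frac{185}{96}$ ($C = 10 - 5 \cdot \frac{458}{192} = 10 - 5 \cdot 458 \cdot \frac{1}{192} = 10 - \frac{1145}{96} = - \frac{185}{96} \approx -1.9271$)
$\frac{1}{C - -69974} = \frac{1}{- \frac{185}{96} - -69974} = \frac{1}{- \frac{185}{96} + \left(-474 + 70448\right)} = \frac{1}{- \frac{185}{96} + 69974} = \frac{1}{\frac{6717319}{96}} = \frac{96}{6717319}$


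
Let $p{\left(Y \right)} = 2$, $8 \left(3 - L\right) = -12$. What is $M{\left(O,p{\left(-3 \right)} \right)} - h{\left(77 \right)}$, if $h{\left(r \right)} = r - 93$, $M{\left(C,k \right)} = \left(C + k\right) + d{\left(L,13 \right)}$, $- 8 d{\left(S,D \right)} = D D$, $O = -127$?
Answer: $- \frac{1041}{8} \approx -130.13$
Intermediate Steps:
$L = \frac{9}{2}$ ($L = 3 - - \frac{3}{2} = 3 + \frac{3}{2} = \frac{9}{2} \approx 4.5$)
$d{\left(S,D \right)} = - \frac{D^{2}}{8}$ ($d{\left(S,D \right)} = - \frac{D D}{8} = - \frac{D^{2}}{8}$)
$M{\left(C,k \right)} = - \frac{169}{8} + C + k$ ($M{\left(C,k \right)} = \left(C + k\right) - \frac{13^{2}}{8} = \left(C + k\right) - \frac{169}{8} = - \frac{169}{8} + C + k$)
$h{\left(r \right)} = -93 + r$ ($h{\left(r \right)} = r - 93 = -93 + r$)
$M{\left(O,p{\left(-3 \right)} \right)} - h{\left(77 \right)} = \left(- \frac{169}{8} - 127 + 2\right) - \left(-93 + 77\right) = - \frac{1169}{8} - -16 = - \frac{1169}{8} + 16 = - \frac{1041}{8}$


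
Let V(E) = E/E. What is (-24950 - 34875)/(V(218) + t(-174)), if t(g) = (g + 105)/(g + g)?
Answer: -6939700/139 ≈ -49926.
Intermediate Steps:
V(E) = 1
t(g) = (105 + g)/(2*g) (t(g) = (105 + g)/((2*g)) = (105 + g)*(1/(2*g)) = (105 + g)/(2*g))
(-24950 - 34875)/(V(218) + t(-174)) = (-24950 - 34875)/(1 + (1/2)*(105 - 174)/(-174)) = -59825/(1 + (1/2)*(-1/174)*(-69)) = -59825/(1 + 23/116) = -59825/139/116 = -59825*116/139 = -6939700/139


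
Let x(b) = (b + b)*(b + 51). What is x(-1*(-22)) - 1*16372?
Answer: -13160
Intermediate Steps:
x(b) = 2*b*(51 + b) (x(b) = (2*b)*(51 + b) = 2*b*(51 + b))
x(-1*(-22)) - 1*16372 = 2*(-1*(-22))*(51 - 1*(-22)) - 1*16372 = 2*22*(51 + 22) - 16372 = 2*22*73 - 16372 = 3212 - 16372 = -13160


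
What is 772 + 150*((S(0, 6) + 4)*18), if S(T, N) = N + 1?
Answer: 30472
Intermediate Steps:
S(T, N) = 1 + N
772 + 150*((S(0, 6) + 4)*18) = 772 + 150*(((1 + 6) + 4)*18) = 772 + 150*((7 + 4)*18) = 772 + 150*(11*18) = 772 + 150*198 = 772 + 29700 = 30472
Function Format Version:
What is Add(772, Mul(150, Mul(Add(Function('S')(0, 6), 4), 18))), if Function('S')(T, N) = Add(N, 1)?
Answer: 30472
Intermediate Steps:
Function('S')(T, N) = Add(1, N)
Add(772, Mul(150, Mul(Add(Function('S')(0, 6), 4), 18))) = Add(772, Mul(150, Mul(Add(Add(1, 6), 4), 18))) = Add(772, Mul(150, Mul(Add(7, 4), 18))) = Add(772, Mul(150, Mul(11, 18))) = Add(772, Mul(150, 198)) = Add(772, 29700) = 30472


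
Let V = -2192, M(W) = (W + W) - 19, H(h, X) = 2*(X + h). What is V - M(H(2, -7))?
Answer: -2153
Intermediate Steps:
H(h, X) = 2*X + 2*h
M(W) = -19 + 2*W (M(W) = 2*W - 19 = -19 + 2*W)
V - M(H(2, -7)) = -2192 - (-19 + 2*(2*(-7) + 2*2)) = -2192 - (-19 + 2*(-14 + 4)) = -2192 - (-19 + 2*(-10)) = -2192 - (-19 - 20) = -2192 - 1*(-39) = -2192 + 39 = -2153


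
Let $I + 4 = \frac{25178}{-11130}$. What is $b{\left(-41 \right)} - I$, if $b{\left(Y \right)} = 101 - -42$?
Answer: $\frac{830644}{5565} \approx 149.26$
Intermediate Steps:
$b{\left(Y \right)} = 143$ ($b{\left(Y \right)} = 101 + 42 = 143$)
$I = - \frac{34849}{5565}$ ($I = -4 + \frac{25178}{-11130} = -4 + 25178 \left(- \frac{1}{11130}\right) = -4 - \frac{12589}{5565} = - \frac{34849}{5565} \approx -6.2622$)
$b{\left(-41 \right)} - I = 143 - - \frac{34849}{5565} = 143 + \frac{34849}{5565} = \frac{830644}{5565}$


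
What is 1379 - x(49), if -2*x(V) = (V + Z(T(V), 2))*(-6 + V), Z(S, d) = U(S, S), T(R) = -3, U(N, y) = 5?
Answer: 2540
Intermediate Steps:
Z(S, d) = 5
x(V) = -(-6 + V)*(5 + V)/2 (x(V) = -(V + 5)*(-6 + V)/2 = -(5 + V)*(-6 + V)/2 = -(-6 + V)*(5 + V)/2)
1379 - x(49) = 1379 - (15 + (½)*49 - ½*49²) = 1379 - (15 + 49/2 - ½*2401) = 1379 - (15 + 49/2 - 2401/2) = 1379 - 1*(-1161) = 1379 + 1161 = 2540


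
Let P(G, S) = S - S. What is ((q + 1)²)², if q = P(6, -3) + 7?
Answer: 4096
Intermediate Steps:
P(G, S) = 0
q = 7 (q = 0 + 7 = 7)
((q + 1)²)² = ((7 + 1)²)² = (8²)² = 64² = 4096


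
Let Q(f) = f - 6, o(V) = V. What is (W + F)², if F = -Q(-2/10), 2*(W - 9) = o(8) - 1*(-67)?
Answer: 277729/100 ≈ 2777.3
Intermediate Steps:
Q(f) = -6 + f
W = 93/2 (W = 9 + (8 - 1*(-67))/2 = 9 + (8 + 67)/2 = 9 + (½)*75 = 9 + 75/2 = 93/2 ≈ 46.500)
F = 31/5 (F = -(-6 - 2/10) = -(-6 - 2*⅒) = -(-6 - ⅕) = -1*(-31/5) = 31/5 ≈ 6.2000)
(W + F)² = (93/2 + 31/5)² = (527/10)² = 277729/100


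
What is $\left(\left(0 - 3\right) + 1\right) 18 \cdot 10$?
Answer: $-360$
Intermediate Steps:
$\left(\left(0 - 3\right) + 1\right) 18 \cdot 10 = \left(-3 + 1\right) 18 \cdot 10 = \left(-2\right) 18 \cdot 10 = \left(-36\right) 10 = -360$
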